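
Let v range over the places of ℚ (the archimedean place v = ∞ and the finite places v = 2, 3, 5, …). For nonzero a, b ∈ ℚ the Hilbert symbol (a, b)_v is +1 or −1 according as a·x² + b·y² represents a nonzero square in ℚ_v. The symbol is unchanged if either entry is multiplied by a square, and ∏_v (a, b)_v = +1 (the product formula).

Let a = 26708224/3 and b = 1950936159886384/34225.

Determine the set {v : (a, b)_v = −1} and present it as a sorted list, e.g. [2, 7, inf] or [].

[2, 19]

(a, b) ≡ (3, 19) mod (ℚ^×)²; places V = {2, 3, 5, 11, 17, 19, 23, 31, 37, ∞}.
(a,b)_5: α=0, u≡3; β=-2, v≡1 (mod 5); (3|5)=-1, (1|5)=+1; sign (−1)^0·-1^-2·+1^0 = +1.
(a,b)_2: α=8, β=4; u≡3, v≡3 (mod 8); ε(u)ε(v)=1·1, αω(v)=8·1, βω(u)=4·1; sum ≡ 1  ⇒  -1.
(a,b)_23: α=0, u≡1; β=2, v≡11 (mod 23); (1|23)=+1, (11|23)=-1; sign (−1)^0·+1^2·-1^0 = +1.
(a,b)_17: α=2, u≡7; β=2, v≡13 (mod 17); (7|17)=-1, (13|17)=+1; sign (−1)^0·-1^2·+1^2 = +1.
(a,b)_19: α=2, u≡12; β=3, v≡6 (mod 19); (12|19)=-1, (6|19)=+1; sign (−1)^0·-1^3·+1^2 = -1.
(a,b)_31: α=0, u≡27; β=2, v≡8 (mod 31); (27|31)=-1, (8|31)=+1; sign (−1)^0·-1^2·+1^0 = +1.
(a,b)_37: α=0, u≡11; β=-2, v≡32 (mod 37); (11|37)=+1, (32|37)=-1; sign (−1)^0·+1^-2·-1^0 = +1.
(a,b)_11: α=0, u≡5; β=2, v≡2 (mod 11); (5|11)=+1, (2|11)=-1; sign (−1)^0·+1^2·-1^0 = +1.
(a,b)_3: α=-1, u≡1; β=0, v≡1 (mod 3); (1|3)=+1, (1|3)=+1; sign (−1)^0·+1^0·+1^-1 = +1.
(a,b)_∞: sgn(3)=+, sgn(19)=+, so +1.
(3, 19 / ℚ) ramifies at {2, 19}: a division algebra.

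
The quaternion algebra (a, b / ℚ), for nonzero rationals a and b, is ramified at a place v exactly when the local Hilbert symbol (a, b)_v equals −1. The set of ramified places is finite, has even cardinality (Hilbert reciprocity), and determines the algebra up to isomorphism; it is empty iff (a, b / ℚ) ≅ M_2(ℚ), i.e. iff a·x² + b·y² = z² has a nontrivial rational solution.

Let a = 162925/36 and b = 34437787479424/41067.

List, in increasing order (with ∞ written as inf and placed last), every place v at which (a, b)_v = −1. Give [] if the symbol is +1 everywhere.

Mod squares: a ≡ 133, b ≡ 1938. Check v ∈ {∞, 2, 3, 5, 7, 13, 17, 19, 31}.
v=31: a=31^0·(≡4), b=31^2·(≡9) mod 31; (4|31)=+1, (9|31)=+1; (−1)^{0·2·15}·(+1)^2·(+1)^0 = +1.
v=3: a=3^-2·(≡1), b=3^-5·(≡1) mod 3; (1|3)=+1, (1|3)=+1; (−1)^{-2·-5·1}·(+1)^-5·(+1)^-2 = +1.
v=19: a=19^1·(≡16), b=19^3·(≡6) mod 19; (16|19)=+1, (6|19)=+1; (−1)^{1·3·9}·(+1)^3·(+1)^1 = -1.
v=∞: 133 > 0 and 1938 > 0  ⇒  (a,b)_∞ = +1.
v=17: a=17^0·(≡7), b=17^1·(≡12) mod 17; (7|17)=-1, (12|17)=-1; (−1)^{0·1·8}·(-1)^1·(-1)^0 = -1.
v=7: a=7^3·(≡6), b=7^4·(≡6) mod 7; (6|7)=-1, (6|7)=-1; (−1)^{3·4·3}·(-1)^4·(-1)^3 = -1.
v=2: v_2(a)=-2, v_2(b)=7; units ≡ 5, 1 (mod 8); ε·ε+αω+βω = 0·0+-2·0+7·1 ≡ 1  ⇒  (a,b)_2 = -1.
v=13: a=13^0·(≡10), b=13^-2·(≡12) mod 13; (10|13)=+1, (12|13)=+1; (−1)^{0·-2·6}·(+1)^-2·(+1)^0 = +1.
v=5: a=5^2·(≡2), b=5^0·(≡2) mod 5; (2|5)=-1, (2|5)=-1; (−1)^{2·0·2}·(-1)^0·(-1)^2 = +1.
|Ram(133, 1938)| = 4, even; anisotropic at {2, 7, 17, 19}.

[2, 7, 17, 19]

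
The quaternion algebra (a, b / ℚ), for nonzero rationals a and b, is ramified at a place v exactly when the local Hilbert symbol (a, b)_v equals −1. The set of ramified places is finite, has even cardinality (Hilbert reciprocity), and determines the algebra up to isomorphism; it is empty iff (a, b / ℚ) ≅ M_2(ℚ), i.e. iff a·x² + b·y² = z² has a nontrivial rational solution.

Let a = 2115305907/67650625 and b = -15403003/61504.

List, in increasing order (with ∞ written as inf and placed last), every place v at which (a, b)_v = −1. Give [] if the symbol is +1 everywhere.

[3, 11]

Mod squares: a ≡ 123, b ≡ -187. Check v ∈ {∞, 2, 3, 5, 7, 11, 13, 17, 29, 31, 41, 47}.
v=11: a=11^2·(≡2), b=11^1·(≡9) mod 11; (2|11)=-1, (9|11)=+1; (−1)^{2·1·5}·(-1)^1·(+1)^2 = -1.
v=29: a=29^2·(≡23), b=29^0·(≡6) mod 29; (23|29)=+1, (6|29)=+1; (−1)^{2·0·14}·(+1)^0·(+1)^2 = +1.
v=5: a=5^-4·(≡2), b=5^0·(≡3) mod 5; (2|5)=-1, (3|5)=-1; (−1)^{-4·0·2}·(-1)^0·(-1)^-4 = +1.
v=17: a=17^0·(≡8), b=17^1·(≡5) mod 17; (8|17)=+1, (5|17)=-1; (−1)^{0·1·8}·(+1)^1·(-1)^0 = +1.
v=∞: 123 > 0 and -187 < 0  ⇒  (a,b)_∞ = +1.
v=2: v_2(a)=0, v_2(b)=-6; units ≡ 3, 5 (mod 8); ε·ε+αω+βω = 1·0+0·1+-6·1 ≡ 0  ⇒  (a,b)_2 = +1.
v=47: a=47^-2·(≡33), b=47^0·(≡16) mod 47; (33|47)=-1, (16|47)=+1; (−1)^{-2·0·23}·(-1)^0·(+1)^-2 = +1.
v=31: a=31^0·(≡24), b=31^-2·(≡30) mod 31; (24|31)=-1, (30|31)=-1; (−1)^{0·-2·15}·(-1)^-2·(-1)^0 = +1.
v=41: a=41^1·(≡19), b=41^2·(≡36) mod 41; (19|41)=-1, (36|41)=+1; (−1)^{1·2·20}·(-1)^2·(+1)^1 = +1.
v=3: a=3^1·(≡2), b=3^0·(≡2) mod 3; (2|3)=-1, (2|3)=-1; (−1)^{1·0·1}·(-1)^0·(-1)^1 = -1.
v=7: a=7^-2·(≡1), b=7^2·(≡1) mod 7; (1|7)=+1, (1|7)=+1; (−1)^{-2·2·3}·(+1)^2·(+1)^-2 = +1.
v=13: a=13^2·(≡7), b=13^0·(≡8) mod 13; (7|13)=-1, (8|13)=-1; (−1)^{2·0·6}·(-1)^0·(-1)^2 = +1.
|Ram(123, -187)| = 2, even; anisotropic at {3, 11}.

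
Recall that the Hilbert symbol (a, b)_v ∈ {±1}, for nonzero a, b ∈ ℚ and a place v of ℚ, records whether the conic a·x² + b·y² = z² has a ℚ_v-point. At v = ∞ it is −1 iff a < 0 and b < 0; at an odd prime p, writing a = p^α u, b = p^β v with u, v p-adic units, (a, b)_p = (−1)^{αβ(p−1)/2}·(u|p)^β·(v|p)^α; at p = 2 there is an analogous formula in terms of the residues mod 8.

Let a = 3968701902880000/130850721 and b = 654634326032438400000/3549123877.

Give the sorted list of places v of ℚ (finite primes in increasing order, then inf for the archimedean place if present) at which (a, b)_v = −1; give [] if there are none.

[5, 11]

(a, b) ≡ (13, 2145) mod (ℚ^×)²; places V = {2, 3, 5, 11, 13, 19, 31, 41, ∞}.
(a,b)_2: α=8, β=10; u≡5, v≡1 (mod 8); ε(u)ε(v)=0·0, αω(v)=8·0, βω(u)=10·1; sum ≡ 0  ⇒  +1.
(a,b)_3: α=-4, u≡1; β=3, v≡1 (mod 3); (1|3)=+1, (1|3)=+1; sign (−1)^0·+1^3·+1^-4 = +1.
(a,b)_31: α=-2, u≡21; β=-2, v≡3 (mod 31); (21|31)=-1, (3|31)=-1; sign (−1)^0·-1^-2·-1^-2 = +1.
(a,b)_13: α=1, u≡9; β=-3, v≡3 (mod 13); (9|13)=+1, (3|13)=+1; sign (−1)^0·+1^-3·+1^1 = +1.
(a,b)_19: α=4, u≡10; β=6, v≡17 (mod 19); (10|19)=-1, (17|19)=+1; sign (−1)^0·-1^6·+1^4 = +1.
(a,b)_∞: sgn(13)=+, sgn(2145)=+, so +1.
(a,b)_11: α=4, u≡7; β=5, v≡2 (mod 11); (7|11)=-1, (2|11)=-1; sign (−1)^0·-1^5·-1^4 = -1.
(a,b)_41: α=-2, u≡34; β=-2, v≡3 (mod 41); (34|41)=-1, (3|41)=-1; sign (−1)^0·-1^-2·-1^-2 = +1.
(a,b)_5: α=4, u≡3; β=5, v≡4 (mod 5); (3|5)=-1, (4|5)=+1; sign (−1)^0·-1^5·+1^4 = -1.
|Ram(13, 2145)| = 2, even; anisotropic at {5, 11}.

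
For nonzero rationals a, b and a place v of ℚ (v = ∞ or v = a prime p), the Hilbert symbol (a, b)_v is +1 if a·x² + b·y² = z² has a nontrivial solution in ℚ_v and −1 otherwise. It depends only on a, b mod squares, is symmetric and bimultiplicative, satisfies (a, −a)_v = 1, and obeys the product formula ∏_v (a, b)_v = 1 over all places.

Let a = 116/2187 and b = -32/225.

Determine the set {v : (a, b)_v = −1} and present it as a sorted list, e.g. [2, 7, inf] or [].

(a, b) ≡ (87, -2) mod (ℚ^×)²; places V = {2, 3, 5, 29, ∞}.
(a,b)_29: α=1, u≡10; β=0, v≡17 (mod 29); (10|29)=-1, (17|29)=-1; sign (−1)^0·-1^0·-1^1 = -1.
(a,b)_∞: sgn(87)=+, sgn(-2)=−, so +1.
(a,b)_3: α=-7, u≡2; β=-2, v≡1 (mod 3); (2|3)=-1, (1|3)=+1; sign (−1)^0·-1^-2·+1^-7 = +1.
(a,b)_2: α=2, β=5; u≡7, v≡7 (mod 8); ε(u)ε(v)=1·1, αω(v)=2·0, βω(u)=5·0; sum ≡ 1  ⇒  -1.
(a,b)_5: α=0, u≡3; β=-2, v≡2 (mod 5); (3|5)=-1, (2|5)=-1; sign (−1)^0·-1^-2·-1^0 = +1.
|Ram(87, -2)| = 2, even; anisotropic at {2, 29}.

[2, 29]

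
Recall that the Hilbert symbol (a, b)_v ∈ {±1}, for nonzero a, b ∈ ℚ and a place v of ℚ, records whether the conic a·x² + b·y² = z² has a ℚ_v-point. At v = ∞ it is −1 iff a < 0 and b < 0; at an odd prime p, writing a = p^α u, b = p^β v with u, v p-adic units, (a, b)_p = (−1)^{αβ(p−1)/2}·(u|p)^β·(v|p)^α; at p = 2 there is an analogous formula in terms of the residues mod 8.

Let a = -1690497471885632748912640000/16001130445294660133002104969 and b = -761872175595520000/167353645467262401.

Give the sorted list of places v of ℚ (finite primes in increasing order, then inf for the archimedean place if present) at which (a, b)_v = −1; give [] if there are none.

(a, b) ≡ (-2146, -58) mod (ℚ^×)²; places V = {2, 3, 5, 7, 11, 17, 29, 37, 43, 47, ∞}.
(a,b)_7: α=-4, u≡5; β=-4, v≡6 (mod 7); (5|7)=-1, (6|7)=-1; sign (−1)^0·-1^-4·-1^-4 = +1.
(a,b)_47: α=-4, u≡6; β=-2, v≡24 (mod 47); (6|47)=+1, (24|47)=+1; sign (−1)^0·+1^-2·+1^-4 = +1.
(a,b)_43: α=-4, u≡21; β=-2, v≡5 (mod 43); (21|43)=+1, (5|43)=-1; sign (−1)^0·+1^-2·-1^-4 = +1.
(a,b)_3: α=-14, u≡2; β=-10, v≡2 (mod 3); (2|3)=-1, (2|3)=-1; sign (−1)^0·-1^-10·-1^-14 = +1.
(a,b)_5: α=4, u≡4; β=4, v≡3 (mod 5); (4|5)=+1, (3|5)=-1; sign (−1)^0·+1^4·-1^4 = +1.
(a,b)_17: α=-4, u≡1; β=-2, v≡7 (mod 17); (1|17)=+1, (7|17)=-1; sign (−1)^0·+1^-2·-1^-4 = +1.
(a,b)_∞: sgn(-2146)=−, sgn(-58)=−, so -1.
(a,b)_11: α=8, u≡6; β=4, v≡2 (mod 11); (6|11)=-1, (2|11)=-1; sign (−1)^0·-1^4·-1^8 = +1.
(a,b)_2: α=33, β=21; u≡7, v≡3 (mod 8); ε(u)ε(v)=1·1, αω(v)=33·1, βω(u)=21·0; sum ≡ 0  ⇒  +1.
(a,b)_37: α=3, u≡16; β=2, v≡33 (mod 37); (16|37)=+1, (33|37)=+1; sign (−1)^0·+1^2·+1^3 = +1.
(a,b)_29: α=1, u≡13; β=1, v≡14 (mod 29); (13|29)=+1, (14|29)=-1; sign (−1)^0·+1^1·-1^1 = -1.
|Ram(-2146, -58)| = 2, even; anisotropic at {29, ∞}.

[29, inf]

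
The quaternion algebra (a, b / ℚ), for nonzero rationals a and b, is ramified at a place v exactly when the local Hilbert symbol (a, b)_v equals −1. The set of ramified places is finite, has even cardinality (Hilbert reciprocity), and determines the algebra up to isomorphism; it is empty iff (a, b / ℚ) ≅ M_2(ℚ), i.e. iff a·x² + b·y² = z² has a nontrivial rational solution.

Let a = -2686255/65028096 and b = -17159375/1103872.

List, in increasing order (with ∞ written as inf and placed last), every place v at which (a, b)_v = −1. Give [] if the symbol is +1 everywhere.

[5, 11, 19, inf]

(a, b) ≡ (-55, -2090) mod (ℚ^×)²; places V = {2, 3, 5, 7, 11, 13, 17, 19, ∞}.
(a,b)_17: α=2, u≡2; β=2, v≡16 (mod 17); (2|17)=+1, (16|17)=+1; sign (−1)^0·+1^2·+1^2 = +1.
(a,b)_7: α=-2, u≡1; β=-2, v≡6 (mod 7); (1|7)=+1, (6|7)=-1; sign (−1)^0·+1^-2·-1^-2 = +1.
(a,b)_2: α=-14, β=-11; u≡1, v≡3 (mod 8); ε(u)ε(v)=0·1, αω(v)=-14·1, βω(u)=-11·0; sum ≡ 0  ⇒  +1.
(a,b)_3: α=-4, u≡2; β=0, v≡1 (mod 3); (2|3)=-1, (1|3)=+1; sign (−1)^0·-1^0·+1^-4 = +1.
(a,b)_19: α=0, u≡14; β=1, v≡4 (mod 19); (14|19)=-1, (4|19)=+1; sign (−1)^0·-1^1·+1^0 = -1.
(a,b)_∞: sgn(-55)=−, sgn(-2090)=−, so -1.
(a,b)_5: α=1, u≡4; β=5, v≡2 (mod 5); (4|5)=+1, (2|5)=-1; sign (−1)^0·+1^5·-1^1 = -1.
(a,b)_11: α=1, u≡6; β=-1, v≡2 (mod 11); (6|11)=-1, (2|11)=-1; sign (−1)^1·-1^-1·-1^1 = -1.
(a,b)_13: α=2, u≡10; β=0, v≡9 (mod 13); (10|13)=+1, (9|13)=+1; sign (−1)^0·+1^0·+1^2 = +1.
Ram(-55, -2090) = {5, 11, 19, ∞}; no ℚ_5-point on the conic.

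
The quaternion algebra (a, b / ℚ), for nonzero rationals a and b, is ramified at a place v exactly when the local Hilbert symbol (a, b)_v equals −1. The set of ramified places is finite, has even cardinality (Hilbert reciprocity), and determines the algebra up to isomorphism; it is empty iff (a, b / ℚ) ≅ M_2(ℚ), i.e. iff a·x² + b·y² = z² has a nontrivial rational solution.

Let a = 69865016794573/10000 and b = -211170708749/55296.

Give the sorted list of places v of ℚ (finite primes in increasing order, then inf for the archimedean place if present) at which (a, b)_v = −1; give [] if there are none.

[2, 11]

Mod squares: a ≡ 13, b ≡ -25806. Check v ∈ {∞, 2, 3, 5, 7, 11, 13, 17, 23}.
v=11: a=11^4·(≡7), b=11^3·(≡6) mod 11; (7|11)=-1, (6|11)=-1; (−1)^{4·3·5}·(-1)^3·(-1)^4 = -1.
v=5: a=5^-4·(≡3), b=5^0·(≡1) mod 5; (3|5)=-1, (1|5)=+1; (−1)^{-4·0·2}·(-1)^0·(+1)^-4 = +1.
v=7: a=7^4·(≡6), b=7^4·(≡5) mod 7; (6|7)=-1, (5|7)=-1; (−1)^{4·4·3}·(-1)^4·(-1)^4 = +1.
v=17: a=17^2·(≡2), b=17^1·(≡10) mod 17; (2|17)=+1, (10|17)=-1; (−1)^{2·1·8}·(+1)^1·(-1)^2 = +1.
v=3: a=3^0·(≡1), b=3^-3·(≡2) mod 3; (1|3)=+1, (2|3)=-1; (−1)^{0·-3·1}·(+1)^-3·(-1)^0 = +1.
v=2: v_2(a)=-4, v_2(b)=-11; units ≡ 5, 1 (mod 8); ε·ε+αω+βω = 0·0+-4·0+-11·1 ≡ 1  ⇒  (a,b)_2 = -1.
v=13: a=13^1·(≡9), b=13^2·(≡1) mod 13; (9|13)=+1, (1|13)=+1; (−1)^{1·2·6}·(+1)^2·(+1)^1 = +1.
v=∞: 13 > 0 and -25806 < 0  ⇒  (a,b)_∞ = +1.
v=23: a=23^2·(≡6), b=23^1·(≡21) mod 23; (6|23)=+1, (21|23)=-1; (−1)^{2·1·11}·(+1)^1·(-1)^2 = +1.
|Ram(13, -25806)| = 2, even; anisotropic at {2, 11}.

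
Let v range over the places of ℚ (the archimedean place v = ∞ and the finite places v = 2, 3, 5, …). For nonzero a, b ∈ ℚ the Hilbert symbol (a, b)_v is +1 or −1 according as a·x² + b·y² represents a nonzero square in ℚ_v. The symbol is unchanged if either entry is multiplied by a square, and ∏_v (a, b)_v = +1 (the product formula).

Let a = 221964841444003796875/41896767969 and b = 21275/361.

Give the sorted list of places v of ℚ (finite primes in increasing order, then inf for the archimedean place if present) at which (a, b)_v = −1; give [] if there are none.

Mod squares: a ≡ 667, b ≡ 851. Check v ∈ {∞, 2, 3, 5, 7, 11, 17, 19, 23, 29, 37}.
v=5: a=5^6·(≡2), b=5^2·(≡1) mod 5; (2|5)=-1, (1|5)=+1; (−1)^{6·2·2}·(-1)^2·(+1)^6 = +1.
v=11: a=11^2·(≡7), b=11^0·(≡5) mod 11; (7|11)=-1, (5|11)=+1; (−1)^{2·0·5}·(-1)^0·(+1)^2 = +1.
v=3: a=3^-8·(≡1), b=3^0·(≡2) mod 3; (1|3)=+1, (2|3)=-1; (−1)^{-8·0·1}·(+1)^0·(-1)^-8 = +1.
v=17: a=17^2·(≡4), b=17^0·(≡2) mod 17; (4|17)=+1, (2|17)=+1; (−1)^{2·0·8}·(+1)^0·(+1)^2 = +1.
v=23: a=23^3·(≡6), b=23^1·(≡19) mod 23; (6|23)=+1, (19|23)=-1; (−1)^{3·1·11}·(+1)^1·(-1)^3 = +1.
v=2: v_2(a)=0, v_2(b)=0; units ≡ 3, 3 (mod 8); ε·ε+αω+βω = 1·1+0·1+0·1 ≡ 1  ⇒  (a,b)_2 = -1.
v=19: a=19^-4·(≡18), b=19^-2·(≡14) mod 19; (18|19)=-1, (14|19)=-1; (−1)^{-4·-2·9}·(-1)^-2·(-1)^-4 = +1.
v=29: a=29^3·(≡5), b=29^0·(≡17) mod 29; (5|29)=+1, (17|29)=-1; (−1)^{3·0·14}·(+1)^0·(-1)^3 = -1.
v=7: a=7^-2·(≡4), b=7^0·(≡4) mod 7; (4|7)=+1, (4|7)=+1; (−1)^{-2·0·3}·(+1)^0·(+1)^-2 = +1.
v=∞: 667 > 0 and 851 > 0  ⇒  (a,b)_∞ = +1.
v=37: a=37^2·(≡9), b=37^1·(≡6) mod 37; (9|37)=+1, (6|37)=-1; (−1)^{2·1·18}·(+1)^1·(-1)^2 = +1.
(667, 851 / ℚ) ramifies at {2, 29}: a division algebra.

[2, 29]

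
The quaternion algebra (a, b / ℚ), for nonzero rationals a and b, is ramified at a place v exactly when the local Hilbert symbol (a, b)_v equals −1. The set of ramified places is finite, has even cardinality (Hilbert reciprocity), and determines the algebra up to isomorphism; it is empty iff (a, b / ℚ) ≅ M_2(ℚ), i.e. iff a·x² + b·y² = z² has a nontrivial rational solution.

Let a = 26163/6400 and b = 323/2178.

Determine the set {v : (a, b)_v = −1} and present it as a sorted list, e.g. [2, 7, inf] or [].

[]

Mod squares: a ≡ 323, b ≡ 646. Check v ∈ {∞, 2, 3, 5, 11, 17, 19}.
v=3: a=3^4·(≡2), b=3^-2·(≡1) mod 3; (2|3)=-1, (1|3)=+1; (−1)^{4·-2·1}·(-1)^-2·(+1)^4 = +1.
v=∞: 323 > 0 and 646 > 0  ⇒  (a,b)_∞ = +1.
v=11: a=11^0·(≡3), b=11^-2·(≡10) mod 11; (3|11)=+1, (10|11)=-1; (−1)^{0·-2·5}·(+1)^-2·(-1)^0 = +1.
v=17: a=17^1·(≡16), b=17^1·(≡1) mod 17; (16|17)=+1, (1|17)=+1; (−1)^{1·1·8}·(+1)^1·(+1)^1 = +1.
v=5: a=5^-2·(≡3), b=5^0·(≡1) mod 5; (3|5)=-1, (1|5)=+1; (−1)^{-2·0·2}·(-1)^0·(+1)^-2 = +1.
v=19: a=19^1·(≡16), b=19^1·(≡3) mod 19; (16|19)=+1, (3|19)=-1; (−1)^{1·1·9}·(+1)^1·(-1)^1 = +1.
v=2: v_2(a)=-8, v_2(b)=-1; units ≡ 3, 3 (mod 8); ε·ε+αω+βω = 1·1+-8·1+-1·1 ≡ 0  ⇒  (a,b)_2 = +1.
Ram(a, b) = ∅: the form 323·x² + 646·y² − z² is isotropic over every ℚ_v, so by Hasse–Minkowski it is isotropic over ℚ.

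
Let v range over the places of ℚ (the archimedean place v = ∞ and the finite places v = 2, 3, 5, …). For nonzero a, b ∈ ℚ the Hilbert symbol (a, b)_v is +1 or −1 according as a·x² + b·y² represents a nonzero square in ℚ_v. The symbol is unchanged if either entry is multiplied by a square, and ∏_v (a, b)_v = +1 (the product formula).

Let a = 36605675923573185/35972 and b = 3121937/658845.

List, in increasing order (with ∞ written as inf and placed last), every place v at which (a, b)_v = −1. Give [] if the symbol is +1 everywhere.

[5, 37]

Mod squares: a ≡ 31100905, b ≡ 1885. Check v ∈ {∞, 2, 3, 5, 7, 11, 13, 17, 23, 29, 31, 37}.
v=31: a=31^3·(≡4), b=31^0·(≡10) mod 31; (4|31)=+1, (10|31)=+1; (−1)^{3·0·15}·(+1)^0·(+1)^3 = +1.
v=37: a=37^1·(≡25), b=37^0·(≡22) mod 37; (25|37)=+1, (22|37)=-1; (−1)^{1·0·18}·(+1)^0·(-1)^1 = -1.
v=2: v_2(a)=-2, v_2(b)=0; units ≡ 1, 5 (mod 8); ε·ε+αω+βω = 0·0+-2·1+0·0 ≡ 0  ⇒  (a,b)_2 = +1.
v=29: a=29^1·(≡24), b=29^1·(≡4) mod 29; (24|29)=+1, (4|29)=+1; (−1)^{1·1·14}·(+1)^1·(+1)^1 = +1.
v=17: a=17^-1·(≡3), b=17^0·(≡4) mod 17; (3|17)=-1, (4|17)=+1; (−1)^{-1·0·8}·(-1)^0·(+1)^-1 = +1.
v=11: a=11^1·(≡4), b=11^-4·(≡5) mod 11; (4|11)=+1, (5|11)=+1; (−1)^{1·-4·5}·(+1)^-4·(+1)^1 = +1.
v=∞: 31100905 > 0 and 1885 > 0  ⇒  (a,b)_∞ = +1.
v=7: a=7^0·(≡5), b=7^2·(≡4) mod 7; (5|7)=-1, (4|7)=+1; (−1)^{0·2·3}·(-1)^2·(+1)^0 = +1.
v=23: a=23^-2·(≡9), b=23^0·(≡17) mod 23; (9|23)=+1, (17|23)=-1; (−1)^{-2·0·11}·(+1)^0·(-1)^-2 = +1.
v=13: a=13^4·(≡12), b=13^3·(≡6) mod 13; (12|13)=+1, (6|13)=-1; (−1)^{4·3·6}·(+1)^3·(-1)^4 = +1.
v=3: a=3^6·(≡1), b=3^-2·(≡1) mod 3; (1|3)=+1, (1|3)=+1; (−1)^{6·-2·1}·(+1)^-2·(+1)^6 = +1.
v=5: a=5^1·(≡1), b=5^-1·(≡3) mod 5; (1|5)=+1, (3|5)=-1; (−1)^{1·-1·2}·(+1)^-1·(-1)^1 = -1.
(31100905, 1885 / ℚ) ramifies at {5, 37}: a division algebra.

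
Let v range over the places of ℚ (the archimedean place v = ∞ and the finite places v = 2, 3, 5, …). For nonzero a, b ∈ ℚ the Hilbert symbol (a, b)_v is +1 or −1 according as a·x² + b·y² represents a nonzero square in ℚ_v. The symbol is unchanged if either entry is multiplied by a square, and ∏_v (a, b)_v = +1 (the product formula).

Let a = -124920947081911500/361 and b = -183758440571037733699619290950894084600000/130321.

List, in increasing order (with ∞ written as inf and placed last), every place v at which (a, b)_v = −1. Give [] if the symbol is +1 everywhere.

[3, 29, 41, 43, 47, inf]

Mod squares: a ≡ -190399248715, b ≡ -608235. Check v ∈ {∞, 2, 3, 5, 11, 13, 19, 23, 29, 41, 43, 47, 53}.
v=41: a=41^1·(≡10), b=41^3·(≡22) mod 41; (10|41)=+1, (22|41)=-1; (−1)^{1·3·20}·(+1)^3·(-1)^1 = -1.
v=47: a=47^1·(≡10), b=47^2·(≡22) mod 47; (10|47)=-1, (22|47)=-1; (−1)^{1·2·23}·(-1)^2·(-1)^1 = -1.
v=11: a=11^0·(≡7), b=11^2·(≡8) mod 11; (7|11)=-1, (8|11)=-1; (−1)^{0·2·5}·(-1)^2·(-1)^0 = +1.
v=19: a=19^-2·(≡2), b=19^-4·(≡15) mod 19; (2|19)=-1, (15|19)=-1; (−1)^{-2·-4·9}·(-1)^-4·(-1)^-2 = +1.
v=2: v_2(a)=2, v_2(b)=6; units ≡ 5, 5 (mod 8); ε·ε+αω+βω = 0·0+2·1+6·1 ≡ 0  ⇒  (a,b)_2 = +1.
v=3: a=3^8·(≡2), b=3^17·(≡1) mod 3; (2|3)=-1, (1|3)=+1; (−1)^{8·17·1}·(-1)^17·(+1)^8 = -1.
v=53: a=53^1·(≡18), b=53^2·(≡37) mod 53; (18|53)=-1, (37|53)=+1; (−1)^{1·2·26}·(-1)^2·(+1)^1 = +1.
v=∞: -190399248715 < 0 and -608235 < 0  ⇒  (a,b)_∞ = -1.
v=13: a=13^1·(≡6), b=13^2·(≡3) mod 13; (6|13)=-1, (3|13)=+1; (−1)^{1·2·6}·(-1)^2·(+1)^1 = +1.
v=23: a=23^1·(≡16), b=23^3·(≡19) mod 23; (16|23)=+1, (19|23)=-1; (−1)^{1·3·11}·(+1)^3·(-1)^1 = +1.
v=43: a=43^1·(≡2), b=43^3·(≡19) mod 43; (2|43)=-1, (19|43)=-1; (−1)^{1·3·21}·(-1)^3·(-1)^1 = -1.
v=29: a=29^1·(≡14), b=29^2·(≡8) mod 29; (14|29)=-1, (8|29)=-1; (−1)^{1·2·14}·(-1)^2·(-1)^1 = -1.
v=5: a=5^3·(≡3), b=5^5·(≡3) mod 5; (3|5)=-1, (3|5)=-1; (−1)^{3·5·2}·(-1)^5·(-1)^3 = +1.
|Ram(-190399248715, -608235)| = 6, even; anisotropic at {3, 29, 41, 43, 47, ∞}.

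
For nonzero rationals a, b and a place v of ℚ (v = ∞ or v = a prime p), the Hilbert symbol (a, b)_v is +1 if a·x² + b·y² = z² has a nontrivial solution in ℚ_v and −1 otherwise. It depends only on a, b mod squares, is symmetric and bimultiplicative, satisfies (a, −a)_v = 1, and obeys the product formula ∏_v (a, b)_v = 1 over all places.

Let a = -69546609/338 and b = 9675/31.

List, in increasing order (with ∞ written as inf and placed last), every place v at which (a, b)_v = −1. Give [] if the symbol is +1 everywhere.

[2, 11, 17, 43]

Mod squares: a ≡ -16082, b ≡ 1333. Check v ∈ {∞, 2, 3, 5, 11, 13, 17, 31, 43}.
v=2: v_2(a)=-1, v_2(b)=0; units ≡ 7, 5 (mod 8); ε·ε+αω+βω = 1·0+-1·1+0·0 ≡ 1  ⇒  (a,b)_2 = -1.
v=11: a=11^1·(≡5), b=11^0·(≡8) mod 11; (5|11)=+1, (8|11)=-1; (−1)^{1·0·5}·(+1)^0·(-1)^1 = -1.
v=17: a=17^1·(≡6), b=17^0·(≡5) mod 17; (6|17)=-1, (5|17)=-1; (−1)^{1·0·8}·(-1)^0·(-1)^1 = -1.
v=∞: -16082 < 0 and 1333 > 0  ⇒  (a,b)_∞ = +1.
v=31: a=31^2·(≡5), b=31^-1·(≡3) mod 31; (5|31)=+1, (3|31)=-1; (−1)^{2·-1·15}·(+1)^-1·(-1)^2 = +1.
v=5: a=5^0·(≡2), b=5^2·(≡2) mod 5; (2|5)=-1, (2|5)=-1; (−1)^{0·2·2}·(-1)^2·(-1)^0 = +1.
v=3: a=3^2·(≡1), b=3^2·(≡1) mod 3; (1|3)=+1, (1|3)=+1; (−1)^{2·2·1}·(+1)^2·(+1)^2 = +1.
v=43: a=43^1·(≡15), b=43^1·(≡35) mod 43; (15|43)=+1, (35|43)=+1; (−1)^{1·1·21}·(+1)^1·(+1)^1 = -1.
v=13: a=13^-2·(≡12), b=13^0·(≡11) mod 13; (12|13)=+1, (11|13)=-1; (−1)^{-2·0·6}·(+1)^0·(-1)^-2 = +1.
|Ram(-16082, 1333)| = 4, even; anisotropic at {2, 11, 17, 43}.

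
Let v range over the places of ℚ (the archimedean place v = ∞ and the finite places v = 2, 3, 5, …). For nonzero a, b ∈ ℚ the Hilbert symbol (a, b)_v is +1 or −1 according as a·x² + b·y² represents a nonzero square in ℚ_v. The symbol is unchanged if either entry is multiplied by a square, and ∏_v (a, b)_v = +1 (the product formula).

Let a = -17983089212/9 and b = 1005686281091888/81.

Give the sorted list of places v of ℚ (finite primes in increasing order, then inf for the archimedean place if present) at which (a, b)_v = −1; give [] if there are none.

(a, b) ≡ (-23, 321563) mod (ℚ^×)²; places V = {2, 3, 11, 23, 31, 41, ∞}.
(a,b)_41: α=2, u≡40; β=3, v≡24 (mod 41); (40|41)=+1, (24|41)=-1; sign (−1)^0·+1^3·-1^2 = +1.
(a,b)_3: α=-2, u≡1; β=-4, v≡2 (mod 3); (1|3)=+1, (2|3)=-1; sign (−1)^0·+1^-4·-1^-2 = +1.
(a,b)_11: α=2, u≡6; β=3, v≡6 (mod 11); (6|11)=-1, (6|11)=-1; sign (−1)^0·-1^3·-1^2 = -1.
(a,b)_2: α=2, β=4; u≡1, v≡3 (mod 8); ε(u)ε(v)=0·1, αω(v)=2·1, βω(u)=4·0; sum ≡ 0  ⇒  +1.
(a,b)_∞: sgn(-23)=−, sgn(321563)=+, so +1.
(a,b)_31: α=2, u≡8; β=3, v≡5 (mod 31); (8|31)=+1, (5|31)=+1; sign (−1)^0·+1^3·+1^2 = +1.
(a,b)_23: α=1, u≡19; β=1, v≡10 (mod 23); (19|23)=-1, (10|23)=-1; sign (−1)^1·-1^1·-1^1 = -1.
Ram(-23, 321563) = {11, 23}; no ℚ_11-point on the conic.

[11, 23]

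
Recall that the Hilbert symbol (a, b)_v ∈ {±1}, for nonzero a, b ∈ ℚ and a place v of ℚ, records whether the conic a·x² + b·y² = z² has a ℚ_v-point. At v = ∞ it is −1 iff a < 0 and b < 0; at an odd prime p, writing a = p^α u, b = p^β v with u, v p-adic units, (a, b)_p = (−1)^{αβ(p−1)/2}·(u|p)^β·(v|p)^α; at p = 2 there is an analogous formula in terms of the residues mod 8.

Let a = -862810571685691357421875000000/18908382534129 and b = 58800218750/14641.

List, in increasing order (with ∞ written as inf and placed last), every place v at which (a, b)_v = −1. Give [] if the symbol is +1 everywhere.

Mod squares: a ≡ -24955, b ≡ 3763214. Check v ∈ {∞, 2, 3, 5, 7, 11, 13, 23, 29, 31}.
v=∞: -24955 < 0 and 3763214 > 0  ⇒  (a,b)_∞ = +1.
v=7: a=7^3·(≡6), b=7^1·(≡4) mod 7; (6|7)=-1, (4|7)=+1; (−1)^{3·1·3}·(-1)^1·(+1)^3 = +1.
v=11: a=11^-10·(≡9), b=11^-4·(≡9) mod 11; (9|11)=+1, (9|11)=+1; (−1)^{-10·-4·5}·(+1)^-4·(+1)^-10 = +1.
v=3: a=3^-6·(≡2), b=3^0·(≡2) mod 3; (2|3)=-1, (2|3)=-1; (−1)^{-6·0·1}·(-1)^0·(-1)^-6 = +1.
v=13: a=13^2·(≡2), b=13^1·(≡2) mod 13; (2|13)=-1, (2|13)=-1; (−1)^{2·1·6}·(-1)^1·(-1)^2 = -1.
v=31: a=31^3·(≡4), b=31^1·(≡17) mod 31; (4|31)=+1, (17|31)=-1; (−1)^{3·1·15}·(+1)^1·(-1)^3 = +1.
v=2: v_2(a)=6, v_2(b)=1; units ≡ 5, 7 (mod 8); ε·ε+αω+βω = 0·1+6·0+1·1 ≡ 1  ⇒  (a,b)_2 = -1.
v=23: a=23^3·(≡19), b=23^1·(≡17) mod 23; (19|23)=-1, (17|23)=-1; (−1)^{3·1·11}·(-1)^1·(-1)^3 = -1.
v=5: a=5^17·(≡1), b=5^6·(≡4) mod 5; (1|5)=+1, (4|5)=+1; (−1)^{17·6·2}·(+1)^6·(+1)^17 = +1.
v=29: a=29^2·(≡11), b=29^1·(≡1) mod 29; (11|29)=-1, (1|29)=+1; (−1)^{2·1·14}·(-1)^1·(+1)^2 = -1.
Ram(-24955, 3763214) = {2, 13, 23, 29}; no ℚ_2-point on the conic.

[2, 13, 23, 29]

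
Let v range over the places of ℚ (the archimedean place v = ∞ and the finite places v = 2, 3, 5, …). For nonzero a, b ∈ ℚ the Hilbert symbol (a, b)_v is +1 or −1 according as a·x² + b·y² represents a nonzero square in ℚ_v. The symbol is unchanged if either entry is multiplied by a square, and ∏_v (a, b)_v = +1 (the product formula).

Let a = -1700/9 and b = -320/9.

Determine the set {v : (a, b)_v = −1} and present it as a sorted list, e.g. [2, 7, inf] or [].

[2, 5, 17, inf]

(a, b) ≡ (-17, -5) mod (ℚ^×)²; places V = {2, 3, 5, 17, ∞}.
(a,b)_2: α=2, β=6; u≡7, v≡3 (mod 8); ε(u)ε(v)=1·1, αω(v)=2·1, βω(u)=6·0; sum ≡ 1  ⇒  -1.
(a,b)_3: α=-2, u≡1; β=-2, v≡1 (mod 3); (1|3)=+1, (1|3)=+1; sign (−1)^0·+1^-2·+1^-2 = +1.
(a,b)_17: α=1, u≡4; β=0, v≡6 (mod 17); (4|17)=+1, (6|17)=-1; sign (−1)^0·+1^0·-1^1 = -1.
(a,b)_∞: sgn(-17)=−, sgn(-5)=−, so -1.
(a,b)_5: α=2, u≡3; β=1, v≡4 (mod 5); (3|5)=-1, (4|5)=+1; sign (−1)^0·-1^1·+1^2 = -1.
(-17, -5 / ℚ) ramifies at {2, 5, 17, ∞}: a division algebra.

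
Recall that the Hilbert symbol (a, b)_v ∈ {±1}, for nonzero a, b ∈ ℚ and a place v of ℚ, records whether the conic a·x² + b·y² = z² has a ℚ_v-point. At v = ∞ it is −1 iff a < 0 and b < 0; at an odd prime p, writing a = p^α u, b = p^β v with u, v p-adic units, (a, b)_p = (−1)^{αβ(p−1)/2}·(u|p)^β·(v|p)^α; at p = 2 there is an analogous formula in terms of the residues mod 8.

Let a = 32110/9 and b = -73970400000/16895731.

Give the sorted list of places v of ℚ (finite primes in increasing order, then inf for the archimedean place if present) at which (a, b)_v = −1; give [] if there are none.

[2, 17, 19, 37]

(a, b) ≡ (190, -179265) mod (ℚ^×)²; places V = {2, 3, 5, 7, 13, 17, 19, 23, 37, 41, ∞}.
(a,b)_7: α=0, u≡4; β=2, v≡6 (mod 7); (4|7)=+1, (6|7)=-1; sign (−1)^0·+1^2·-1^0 = +1.
(a,b)_5: α=1, u≡3; β=5, v≡2 (mod 5); (3|5)=-1, (2|5)=-1; sign (−1)^0·-1^5·-1^1 = +1.
(a,b)_23: α=0, u≡13; β=-2, v≡11 (mod 23); (13|23)=+1, (11|23)=-1; sign (−1)^0·+1^-2·-1^0 = +1.
(a,b)_3: α=-2, u≡1; β=1, v≡2 (mod 3); (1|3)=+1, (2|3)=-1; sign (−1)^0·+1^1·-1^-2 = +1.
(a,b)_13: α=2, u≡11; β=0, v≡11 (mod 13); (11|13)=-1, (11|13)=-1; sign (−1)^0·-1^0·-1^2 = +1.
(a,b)_37: α=0, u≡24; β=1, v≡20 (mod 37); (24|37)=-1, (20|37)=-1; sign (−1)^0·-1^1·-1^0 = -1.
(a,b)_41: α=0, u≡19; β=-2, v≡3 (mod 41); (19|41)=-1, (3|41)=-1; sign (−1)^0·-1^-2·-1^0 = +1.
(a,b)_17: α=0, u≡11; β=1, v≡11 (mod 17); (11|17)=-1, (11|17)=-1; sign (−1)^0·-1^1·-1^0 = -1.
(a,b)_2: α=1, β=8; u≡7, v≡7 (mod 8); ε(u)ε(v)=1·1, αω(v)=1·0, βω(u)=8·0; sum ≡ 1  ⇒  -1.
(a,b)_19: α=1, u≡2; β=-1, v≡8 (mod 19); (2|19)=-1, (8|19)=-1; sign (−1)^1·-1^-1·-1^1 = -1.
(a,b)_∞: sgn(190)=+, sgn(-179265)=−, so +1.
Ram(190, -179265) = {2, 17, 19, 37}; no ℚ_2-point on the conic.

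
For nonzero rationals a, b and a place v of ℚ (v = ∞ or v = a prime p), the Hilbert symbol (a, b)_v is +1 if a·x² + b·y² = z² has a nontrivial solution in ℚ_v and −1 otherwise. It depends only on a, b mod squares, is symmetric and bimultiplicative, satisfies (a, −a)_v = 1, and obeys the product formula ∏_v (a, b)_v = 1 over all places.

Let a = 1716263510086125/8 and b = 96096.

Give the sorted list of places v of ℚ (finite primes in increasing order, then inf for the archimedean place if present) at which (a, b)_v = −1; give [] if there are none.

[3, 7, 11, 13]

Mod squares: a ≡ 10010, b ≡ 6006. Check v ∈ {∞, 2, 3, 5, 7, 11, 13}.
v=7: a=7^3·(≡4), b=7^1·(≡1) mod 7; (4|7)=+1, (1|7)=+1; (−1)^{3·1·3}·(+1)^1·(+1)^3 = -1.
v=13: a=13^5·(≡10), b=13^1·(≡8) mod 13; (10|13)=+1, (8|13)=-1; (−1)^{5·1·6}·(+1)^1·(-1)^5 = -1.
v=3: a=3^4·(≡2), b=3^1·(≡1) mod 3; (2|3)=-1, (1|3)=+1; (−1)^{4·1·1}·(-1)^1·(+1)^4 = -1.
v=∞: 10010 > 0 and 6006 > 0  ⇒  (a,b)_∞ = +1.
v=5: a=5^3·(≡3), b=5^0·(≡1) mod 5; (3|5)=-1, (1|5)=+1; (−1)^{3·0·2}·(-1)^0·(+1)^3 = +1.
v=11: a=11^3·(≡7), b=11^1·(≡2) mod 11; (7|11)=-1, (2|11)=-1; (−1)^{3·1·5}·(-1)^1·(-1)^3 = -1.
v=2: v_2(a)=-3, v_2(b)=5; units ≡ 5, 3 (mod 8); ε·ε+αω+βω = 0·1+-3·1+5·1 ≡ 0  ⇒  (a,b)_2 = +1.
(10010, 6006 / ℚ) ramifies at {3, 7, 11, 13}: a division algebra.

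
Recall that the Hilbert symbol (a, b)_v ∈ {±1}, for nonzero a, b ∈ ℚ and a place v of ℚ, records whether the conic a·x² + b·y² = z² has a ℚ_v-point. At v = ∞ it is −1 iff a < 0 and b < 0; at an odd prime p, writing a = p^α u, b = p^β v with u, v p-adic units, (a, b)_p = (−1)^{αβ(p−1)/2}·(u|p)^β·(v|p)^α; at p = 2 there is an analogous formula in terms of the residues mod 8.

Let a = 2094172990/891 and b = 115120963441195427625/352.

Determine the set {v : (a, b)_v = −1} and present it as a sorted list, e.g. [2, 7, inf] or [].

(a, b) ≡ (10010, 2310) mod (ℚ^×)²; places V = {2, 3, 5, 7, 11, 13, 37, 41, ∞}.
(a,b)_5: α=1, u≡3; β=3, v≡3 (mod 5); (3|5)=-1, (3|5)=-1; sign (−1)^0·-1^3·-1^1 = +1.
(a,b)_37: α=2, u≡31; β=4, v≡27 (mod 37); (31|37)=-1, (27|37)=+1; sign (−1)^0·-1^4·+1^2 = +1.
(a,b)_11: α=-1, u≡2; β=-1, v≡3 (mod 11); (2|11)=-1, (3|11)=+1; sign (−1)^1·-1^-1·+1^-1 = +1.
(a,b)_13: α=1, u≡4; β=2, v≡1 (mod 13); (4|13)=+1, (1|13)=+1; sign (−1)^0·+1^2·+1^1 = +1.
(a,b)_7: α=1, u≡1; β=3, v≡4 (mod 7); (1|7)=+1, (4|7)=+1; sign (−1)^1·+1^3·+1^1 = -1.
(a,b)_∞: sgn(10010)=+, sgn(2310)=+, so +1.
(a,b)_2: α=1, β=-5; u≡5, v≡3 (mod 8); ε(u)ε(v)=0·1, αω(v)=1·1, βω(u)=-5·1; sum ≡ 0  ⇒  +1.
(a,b)_41: α=2, u≡7; β=4, v≡3 (mod 41); (7|41)=-1, (3|41)=-1; sign (−1)^0·-1^4·-1^2 = +1.
(a,b)_3: α=-4, u≡2; β=1, v≡2 (mod 3); (2|3)=-1, (2|3)=-1; sign (−1)^0·-1^1·-1^-4 = -1.
|Ram(10010, 2310)| = 2, even; anisotropic at {3, 7}.

[3, 7]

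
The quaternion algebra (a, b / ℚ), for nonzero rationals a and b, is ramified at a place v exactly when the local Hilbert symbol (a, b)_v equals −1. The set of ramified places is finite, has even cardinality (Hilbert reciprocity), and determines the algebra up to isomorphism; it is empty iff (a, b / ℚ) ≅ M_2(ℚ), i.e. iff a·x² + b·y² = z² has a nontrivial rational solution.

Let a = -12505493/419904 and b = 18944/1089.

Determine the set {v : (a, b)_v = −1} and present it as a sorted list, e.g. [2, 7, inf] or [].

[2, 11]

(a, b) ≡ (-77, 74) mod (ℚ^×)²; places V = {2, 3, 7, 11, 13, 31, 37, ∞}.
(a,b)_2: α=-6, β=9; u≡3, v≡5 (mod 8); ε(u)ε(v)=1·0, αω(v)=-6·1, βω(u)=9·1; sum ≡ 1  ⇒  -1.
(a,b)_37: α=0, u≡30; β=1, v≡32 (mod 37); (30|37)=+1, (32|37)=-1; sign (−1)^0·+1^1·-1^0 = +1.
(a,b)_∞: sgn(-77)=−, sgn(74)=+, so +1.
(a,b)_3: α=-8, u≡1; β=-2, v≡2 (mod 3); (1|3)=+1, (2|3)=-1; sign (−1)^0·+1^-2·-1^-8 = +1.
(a,b)_7: α=1, u≡3; β=0, v≡4 (mod 7); (3|7)=-1, (4|7)=+1; sign (−1)^0·-1^0·+1^1 = +1.
(a,b)_13: α=2, u≡3; β=0, v≡12 (mod 13); (3|13)=+1, (12|13)=+1; sign (−1)^0·+1^0·+1^2 = +1.
(a,b)_31: α=2, u≡18; β=0, v≡24 (mod 31); (18|31)=+1, (24|31)=-1; sign (−1)^0·+1^0·-1^2 = +1.
(a,b)_11: α=1, u≡9; β=-2, v≡10 (mod 11); (9|11)=+1, (10|11)=-1; sign (−1)^0·+1^-2·-1^1 = -1.
(-77, 74 / ℚ) ramifies at {2, 11}: a division algebra.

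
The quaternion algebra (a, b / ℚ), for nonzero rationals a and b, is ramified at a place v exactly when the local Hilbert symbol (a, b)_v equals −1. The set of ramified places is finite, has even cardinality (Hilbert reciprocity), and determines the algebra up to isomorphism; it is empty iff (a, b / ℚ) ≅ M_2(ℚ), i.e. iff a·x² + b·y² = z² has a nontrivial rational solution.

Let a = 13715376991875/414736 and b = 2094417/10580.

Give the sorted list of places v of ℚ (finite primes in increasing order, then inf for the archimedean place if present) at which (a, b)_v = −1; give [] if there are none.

[5, 17]

Mod squares: a ≡ 3, b ≡ 85. Check v ∈ {∞, 2, 3, 5, 7, 13, 17, 23, 43}.
v=17: a=17^2·(≡14), b=17^1·(≡6) mod 17; (14|17)=-1, (6|17)=-1; (−1)^{2·1·8}·(-1)^1·(-1)^2 = -1.
v=2: v_2(a)=-4, v_2(b)=-2; units ≡ 3, 5 (mod 8); ε·ε+αω+βω = 1·0+-4·1+-2·1 ≡ 0  ⇒  (a,b)_2 = +1.
v=∞: 3 > 0 and 85 > 0  ⇒  (a,b)_∞ = +1.
v=23: a=23^-2·(≡2), b=23^-2·(≡3) mod 23; (2|23)=+1, (3|23)=+1; (−1)^{-2·-2·11}·(+1)^-2·(+1)^-2 = +1.
v=43: a=43^2·(≡7), b=43^0·(≡8) mod 43; (7|43)=-1, (8|43)=-1; (−1)^{2·0·21}·(-1)^0·(-1)^2 = +1.
v=3: a=3^5·(≡1), b=3^6·(≡1) mod 3; (1|3)=+1, (1|3)=+1; (−1)^{5·6·1}·(+1)^6·(+1)^5 = +1.
v=7: a=7^-2·(≡6), b=7^0·(≡1) mod 7; (6|7)=-1, (1|7)=+1; (−1)^{-2·0·3}·(-1)^0·(+1)^-2 = +1.
v=5: a=5^4·(≡2), b=5^-1·(≡2) mod 5; (2|5)=-1, (2|5)=-1; (−1)^{4·-1·2}·(-1)^-1·(-1)^4 = -1.
v=13: a=13^2·(≡12), b=13^2·(≡11) mod 13; (12|13)=+1, (11|13)=-1; (−1)^{2·2·6}·(+1)^2·(-1)^2 = +1.
|Ram(3, 85)| = 2, even; anisotropic at {5, 17}.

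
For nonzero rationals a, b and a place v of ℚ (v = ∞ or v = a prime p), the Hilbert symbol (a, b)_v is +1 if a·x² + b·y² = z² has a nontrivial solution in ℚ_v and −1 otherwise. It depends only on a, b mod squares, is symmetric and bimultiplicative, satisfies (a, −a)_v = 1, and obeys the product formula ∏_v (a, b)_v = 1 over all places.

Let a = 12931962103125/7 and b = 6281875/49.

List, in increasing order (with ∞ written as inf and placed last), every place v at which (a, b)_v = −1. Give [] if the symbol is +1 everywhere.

Mod squares: a ≡ 3380195, b ≡ 19. Check v ∈ {∞, 2, 3, 5, 7, 13, 17, 19, 23}.
v=2: v_2(a)=0, v_2(b)=0; units ≡ 3, 3 (mod 8); ε·ε+αω+βω = 1·1+0·1+0·1 ≡ 1  ⇒  (a,b)_2 = -1.
v=13: a=13^1·(≡8), b=13^0·(≡8) mod 13; (8|13)=-1, (8|13)=-1; (−1)^{1·0·6}·(-1)^0·(-1)^1 = -1.
v=7: a=7^-1·(≡2), b=7^-2·(≡5) mod 7; (2|7)=+1, (5|7)=-1; (−1)^{-1·-2·3}·(+1)^-2·(-1)^-1 = -1.
v=∞: 3380195 > 0 and 19 > 0  ⇒  (a,b)_∞ = +1.
v=5: a=5^5·(≡4), b=5^4·(≡4) mod 5; (4|5)=+1, (4|5)=+1; (−1)^{5·4·2}·(+1)^4·(+1)^5 = +1.
v=3: a=3^4·(≡2), b=3^0·(≡1) mod 3; (2|3)=-1, (1|3)=+1; (−1)^{4·0·1}·(-1)^0·(+1)^4 = +1.
v=19: a=19^1·(≡8), b=19^1·(≡4) mod 19; (8|19)=-1, (4|19)=+1; (−1)^{1·1·9}·(-1)^1·(+1)^1 = +1.
v=17: a=17^1·(≡3), b=17^0·(≡8) mod 17; (3|17)=-1, (8|17)=+1; (−1)^{1·0·8}·(-1)^0·(+1)^1 = +1.
v=23: a=23^3·(≡12), b=23^2·(≡10) mod 23; (12|23)=+1, (10|23)=-1; (−1)^{3·2·11}·(+1)^2·(-1)^3 = -1.
(3380195, 19 / ℚ) ramifies at {2, 7, 13, 23}: a division algebra.

[2, 7, 13, 23]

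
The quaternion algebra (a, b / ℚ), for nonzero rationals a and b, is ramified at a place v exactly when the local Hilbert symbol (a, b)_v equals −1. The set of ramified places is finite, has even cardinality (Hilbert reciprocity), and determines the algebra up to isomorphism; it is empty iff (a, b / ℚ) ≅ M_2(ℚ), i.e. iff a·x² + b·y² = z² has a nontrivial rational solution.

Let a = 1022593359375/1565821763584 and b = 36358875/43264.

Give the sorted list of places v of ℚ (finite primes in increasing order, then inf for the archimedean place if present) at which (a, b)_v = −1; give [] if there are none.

Mod squares: a ≡ 399, b ≡ 1995. Check v ∈ {∞, 2, 3, 5, 7, 13, 19, 47}.
v=13: a=13^-2·(≡1), b=13^-2·(≡8) mod 13; (1|13)=+1, (8|13)=-1; (−1)^{-2·-2·6}·(+1)^-2·(-1)^-2 = +1.
v=3: a=3^9·(≡1), b=3^7·(≡2) mod 3; (1|3)=+1, (2|3)=-1; (−1)^{9·7·1}·(+1)^7·(-1)^9 = +1.
v=2: v_2(a)=-22, v_2(b)=-8; units ≡ 7, 3 (mod 8); ε·ε+αω+βω = 1·1+-22·1+-8·0 ≡ 1  ⇒  (a,b)_2 = -1.
v=∞: 399 > 0 and 1995 > 0  ⇒  (a,b)_∞ = +1.
v=19: a=19^1·(≡13), b=19^1·(≡2) mod 19; (13|19)=-1, (2|19)=-1; (−1)^{1·1·9}·(-1)^1·(-1)^1 = -1.
v=47: a=47^-2·(≡39), b=47^0·(≡8) mod 47; (39|47)=-1, (8|47)=+1; (−1)^{-2·0·23}·(-1)^0·(+1)^-2 = +1.
v=5: a=5^8·(≡1), b=5^3·(≡4) mod 5; (1|5)=+1, (4|5)=+1; (−1)^{8·3·2}·(+1)^3·(+1)^8 = +1.
v=7: a=7^1·(≡1), b=7^1·(≡5) mod 7; (1|7)=+1, (5|7)=-1; (−1)^{1·1·3}·(+1)^1·(-1)^1 = +1.
(399, 1995 / ℚ) ramifies at {2, 19}: a division algebra.

[2, 19]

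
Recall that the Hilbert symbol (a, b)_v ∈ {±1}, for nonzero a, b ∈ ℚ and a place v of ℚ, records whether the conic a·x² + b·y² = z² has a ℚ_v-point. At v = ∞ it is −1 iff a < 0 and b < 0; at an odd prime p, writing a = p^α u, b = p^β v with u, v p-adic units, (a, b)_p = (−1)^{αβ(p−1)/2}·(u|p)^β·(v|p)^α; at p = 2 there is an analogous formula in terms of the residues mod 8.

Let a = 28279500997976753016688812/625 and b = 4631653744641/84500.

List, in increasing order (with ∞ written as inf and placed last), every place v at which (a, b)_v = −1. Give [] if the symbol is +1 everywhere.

Mod squares: a ≡ 2387, b ≡ 451605. Check v ∈ {∞, 2, 3, 5, 7, 11, 13, 17, 19, 23, 31}.
v=11: a=11^5·(≡8), b=11^3·(≡1) mod 11; (8|11)=-1, (1|11)=+1; (−1)^{5·3·5}·(-1)^3·(+1)^5 = +1.
v=31: a=31^5·(≡17), b=31^2·(≡1) mod 31; (17|31)=-1, (1|31)=+1; (−1)^{5·2·15}·(-1)^2·(+1)^5 = +1.
v=7: a=7^3·(≡5), b=7^3·(≡3) mod 7; (5|7)=-1, (3|7)=-1; (−1)^{3·3·3}·(-1)^3·(-1)^3 = -1.
v=17: a=17^2·(≡11), b=17^1·(≡11) mod 17; (11|17)=-1, (11|17)=-1; (−1)^{2·1·8}·(-1)^1·(-1)^2 = -1.
v=2: v_2(a)=2, v_2(b)=-2; units ≡ 3, 5 (mod 8); ε·ε+αω+βω = 1·0+2·1+-2·1 ≡ 0  ⇒  (a,b)_2 = +1.
v=3: a=3^4·(≡2), b=3^3·(≡1) mod 3; (2|3)=-1, (1|3)=+1; (−1)^{4·3·1}·(-1)^3·(+1)^4 = -1.
v=19: a=19^2·(≡13), b=19^0·(≡8) mod 19; (13|19)=-1, (8|19)=-1; (−1)^{2·0·9}·(-1)^0·(-1)^2 = +1.
v=5: a=5^-4·(≡2), b=5^-3·(≡1) mod 5; (2|5)=-1, (1|5)=+1; (−1)^{-4·-3·2}·(-1)^-3·(+1)^-4 = -1.
v=∞: 2387 > 0 and 451605 > 0  ⇒  (a,b)_∞ = +1.
v=13: a=13^0·(≡5), b=13^-2·(≡11) mod 13; (5|13)=-1, (11|13)=-1; (−1)^{0·-2·6}·(-1)^-2·(-1)^0 = +1.
v=23: a=23^2·(≡12), b=23^1·(≡8) mod 23; (12|23)=+1, (8|23)=+1; (−1)^{2·1·11}·(+1)^1·(+1)^2 = +1.
|Ram(2387, 451605)| = 4, even; anisotropic at {3, 5, 7, 17}.

[3, 5, 7, 17]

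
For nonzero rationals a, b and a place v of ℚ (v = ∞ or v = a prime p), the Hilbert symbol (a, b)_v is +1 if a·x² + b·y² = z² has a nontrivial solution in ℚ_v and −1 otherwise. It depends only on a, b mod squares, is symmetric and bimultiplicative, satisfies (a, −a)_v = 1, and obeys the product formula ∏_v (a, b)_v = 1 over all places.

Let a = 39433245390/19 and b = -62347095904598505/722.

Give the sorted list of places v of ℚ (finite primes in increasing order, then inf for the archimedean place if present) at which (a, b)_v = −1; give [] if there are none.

[2, 7, 17, 23]

Mod squares: a ≡ 1560090, b ≡ -43010. Check v ∈ {∞, 2, 3, 5, 7, 11, 13, 17, 19, 23}.
v=7: a=7^3·(≡1), b=7^4·(≡6) mod 7; (1|7)=+1, (6|7)=-1; (−1)^{3·4·3}·(+1)^4·(-1)^3 = -1.
v=19: a=19^-1·(≡17), b=19^-2·(≡4) mod 19; (17|19)=+1, (4|19)=+1; (−1)^{-1·-2·9}·(+1)^-2·(+1)^-1 = +1.
v=∞: 1560090 > 0 and -43010 < 0  ⇒  (a,b)_∞ = +1.
v=23: a=23^1·(≡6), b=23^1·(≡13) mod 23; (6|23)=+1, (13|23)=+1; (−1)^{1·1·11}·(+1)^1·(+1)^1 = -1.
v=5: a=5^1·(≡2), b=5^1·(≡2) mod 5; (2|5)=-1, (2|5)=-1; (−1)^{1·1·2}·(-1)^1·(-1)^1 = +1.
v=11: a=11^2·(≡4), b=11^3·(≡2) mod 11; (4|11)=+1, (2|11)=-1; (−1)^{2·3·5}·(+1)^3·(-1)^2 = +1.
v=17: a=17^1·(≡16), b=17^1·(≡5) mod 17; (16|17)=+1, (5|17)=-1; (−1)^{1·1·8}·(+1)^1·(-1)^1 = -1.
v=3: a=3^5·(≡1), b=3^10·(≡1) mod 3; (1|3)=+1, (1|3)=+1; (−1)^{5·10·1}·(+1)^10·(+1)^5 = +1.
v=2: v_2(a)=1, v_2(b)=-1; units ≡ 5, 7 (mod 8); ε·ε+αω+βω = 0·1+1·0+-1·1 ≡ 1  ⇒  (a,b)_2 = -1.
v=13: a=13^0·(≡1), b=13^2·(≡2) mod 13; (1|13)=+1, (2|13)=-1; (−1)^{0·2·6}·(+1)^2·(-1)^0 = +1.
|Ram(1560090, -43010)| = 4, even; anisotropic at {2, 7, 17, 23}.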